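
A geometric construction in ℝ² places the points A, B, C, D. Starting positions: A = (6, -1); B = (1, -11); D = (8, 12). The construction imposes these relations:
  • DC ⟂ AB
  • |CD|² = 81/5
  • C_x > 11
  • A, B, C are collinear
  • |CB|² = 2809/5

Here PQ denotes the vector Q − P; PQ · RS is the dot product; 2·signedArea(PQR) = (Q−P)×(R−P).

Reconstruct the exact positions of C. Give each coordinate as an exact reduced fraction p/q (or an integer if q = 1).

C = (58/5, 51/5)

1. C_x = 58/5  [A, B, C are collinear ∩ DC ⟂ AB]
2. C_y = 51/5  [A, B, C are collinear ∩ DC ⟂ AB]
   → C = (58/5, 51/5)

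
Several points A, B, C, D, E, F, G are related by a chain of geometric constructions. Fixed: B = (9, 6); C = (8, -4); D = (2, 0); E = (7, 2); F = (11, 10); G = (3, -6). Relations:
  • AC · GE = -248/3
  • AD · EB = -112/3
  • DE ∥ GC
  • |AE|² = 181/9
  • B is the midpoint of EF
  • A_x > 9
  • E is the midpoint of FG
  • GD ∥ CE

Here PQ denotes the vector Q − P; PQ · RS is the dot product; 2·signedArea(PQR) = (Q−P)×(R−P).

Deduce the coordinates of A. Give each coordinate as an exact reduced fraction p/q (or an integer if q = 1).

1. A_x = 10  [line -4·x + -8·y + 248/3 = 0 ∩ |AE|² = 181/9]
2. A_y = 16/3  [line -4·x + -8·y + 248/3 = 0 ∩ |AE|² = 181/9]
   → A = (10, 16/3)

A = (10, 16/3)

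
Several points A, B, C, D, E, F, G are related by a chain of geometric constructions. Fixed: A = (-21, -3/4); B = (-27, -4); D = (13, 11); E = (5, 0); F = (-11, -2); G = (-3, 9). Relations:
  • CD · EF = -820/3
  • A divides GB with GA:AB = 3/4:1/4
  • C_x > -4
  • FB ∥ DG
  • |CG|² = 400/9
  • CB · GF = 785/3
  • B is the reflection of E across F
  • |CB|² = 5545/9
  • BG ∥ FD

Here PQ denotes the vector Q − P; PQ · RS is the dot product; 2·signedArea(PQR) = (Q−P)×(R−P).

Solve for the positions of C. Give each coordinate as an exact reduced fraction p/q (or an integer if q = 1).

1. C_x = -3  [CD · EF = -820/3 ∩ CB · GF = 785/3]
2. C_y = 7/3  [CD · EF = -820/3 ∩ CB · GF = 785/3]
   → C = (-3, 7/3)

C = (-3, 7/3)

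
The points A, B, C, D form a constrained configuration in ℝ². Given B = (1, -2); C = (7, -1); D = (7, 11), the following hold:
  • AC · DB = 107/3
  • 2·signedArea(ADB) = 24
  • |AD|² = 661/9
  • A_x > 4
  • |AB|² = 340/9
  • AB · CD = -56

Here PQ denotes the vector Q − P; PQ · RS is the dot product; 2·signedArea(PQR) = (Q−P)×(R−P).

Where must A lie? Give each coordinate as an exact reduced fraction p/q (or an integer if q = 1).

A = (5, 8/3)

1. A_x = 5  [AB · CD = -56 ∩ AC · DB = 107/3]
2. A_y = 8/3  [AB · CD = -56 ∩ AC · DB = 107/3]
   → A = (5, 8/3)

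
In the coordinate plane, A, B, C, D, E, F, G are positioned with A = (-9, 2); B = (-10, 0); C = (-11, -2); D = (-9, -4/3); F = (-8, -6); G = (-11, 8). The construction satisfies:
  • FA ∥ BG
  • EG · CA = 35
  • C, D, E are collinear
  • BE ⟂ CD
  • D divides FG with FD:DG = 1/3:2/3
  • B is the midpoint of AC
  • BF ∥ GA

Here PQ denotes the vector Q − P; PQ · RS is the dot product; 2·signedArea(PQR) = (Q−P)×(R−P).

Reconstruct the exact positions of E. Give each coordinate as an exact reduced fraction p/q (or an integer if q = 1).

1. E_x = -19/2  [C, D, E are collinear ∩ BE ⟂ CD]
2. E_y = -3/2  [C, D, E are collinear ∩ BE ⟂ CD]
   → E = (-19/2, -3/2)

E = (-19/2, -3/2)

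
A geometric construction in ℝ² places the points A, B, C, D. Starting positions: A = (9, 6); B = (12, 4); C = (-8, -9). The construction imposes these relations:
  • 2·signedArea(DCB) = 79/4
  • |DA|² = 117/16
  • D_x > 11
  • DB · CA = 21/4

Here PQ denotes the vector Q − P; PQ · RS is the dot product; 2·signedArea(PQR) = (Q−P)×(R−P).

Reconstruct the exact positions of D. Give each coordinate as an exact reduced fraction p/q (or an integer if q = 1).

1. D_x = 45/4  [2·signedArea(DCB) = 79/4 ∩ DB · CA = 21/4]
2. D_y = 9/2  [2·signedArea(DCB) = 79/4 ∩ DB · CA = 21/4]
   → D = (45/4, 9/2)

D = (45/4, 9/2)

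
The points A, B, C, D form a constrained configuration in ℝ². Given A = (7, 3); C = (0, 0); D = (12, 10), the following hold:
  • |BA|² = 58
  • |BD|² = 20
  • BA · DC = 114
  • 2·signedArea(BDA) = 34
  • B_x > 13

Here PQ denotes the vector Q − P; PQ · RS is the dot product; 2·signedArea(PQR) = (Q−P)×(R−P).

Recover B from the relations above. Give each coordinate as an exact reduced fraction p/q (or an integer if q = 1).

1. B_x = 14  [BA · DC = 114 ∩ 2·signedArea(BDA) = 34]
2. B_y = 6  [BA · DC = 114 ∩ 2·signedArea(BDA) = 34]
   → B = (14, 6)

B = (14, 6)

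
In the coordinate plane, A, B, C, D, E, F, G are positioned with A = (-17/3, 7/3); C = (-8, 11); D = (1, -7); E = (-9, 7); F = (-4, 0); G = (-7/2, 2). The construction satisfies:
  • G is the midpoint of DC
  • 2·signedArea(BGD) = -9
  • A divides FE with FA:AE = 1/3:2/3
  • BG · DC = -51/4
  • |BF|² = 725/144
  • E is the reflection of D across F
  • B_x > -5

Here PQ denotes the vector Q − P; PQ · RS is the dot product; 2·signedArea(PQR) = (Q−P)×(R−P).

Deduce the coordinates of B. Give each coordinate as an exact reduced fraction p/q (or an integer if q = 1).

B = (-55/12, 13/6)

1. B_x = -55/12  [BG · DC = -51/4 ∩ 2·signedArea(BGD) = -9]
2. B_y = 13/6  [BG · DC = -51/4 ∩ 2·signedArea(BGD) = -9]
   → B = (-55/12, 13/6)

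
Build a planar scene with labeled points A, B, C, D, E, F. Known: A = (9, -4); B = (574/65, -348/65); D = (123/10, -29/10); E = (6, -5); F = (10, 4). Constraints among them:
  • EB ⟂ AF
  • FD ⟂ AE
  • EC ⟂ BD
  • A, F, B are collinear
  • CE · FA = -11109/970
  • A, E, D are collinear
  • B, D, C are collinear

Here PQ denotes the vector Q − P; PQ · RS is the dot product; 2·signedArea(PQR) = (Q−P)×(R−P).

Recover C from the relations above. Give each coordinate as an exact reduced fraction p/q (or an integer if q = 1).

1. C_x = 89667/12610  [B, D, C are collinear ∩ EC ⟂ BD]
2. C_y = -82853/12610  [B, D, C are collinear ∩ EC ⟂ BD]
   → C = (89667/12610, -82853/12610)

C = (89667/12610, -82853/12610)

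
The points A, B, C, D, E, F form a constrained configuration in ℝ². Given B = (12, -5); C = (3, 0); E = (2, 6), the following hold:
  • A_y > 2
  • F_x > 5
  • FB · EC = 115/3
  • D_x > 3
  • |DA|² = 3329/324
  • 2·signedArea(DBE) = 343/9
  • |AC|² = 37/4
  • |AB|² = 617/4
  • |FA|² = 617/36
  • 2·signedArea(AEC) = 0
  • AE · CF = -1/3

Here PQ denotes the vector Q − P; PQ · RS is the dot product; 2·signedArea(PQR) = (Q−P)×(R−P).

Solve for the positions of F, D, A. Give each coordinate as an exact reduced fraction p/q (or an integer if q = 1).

A = (5/2, 3)
D = (35/9, 1/9)
F = (17/3, 1/3)

1. A_x = 5/2  [line 6·x + 1·y + -18 = 0 ∩ |AC|² = 37/4]
2. A_y = 3  [line 6·x + 1·y + -18 = 0 ∩ |AC|² = 37/4]
   → A = (5/2, 3)
3. F_x = 17/3  [line -1·x + 6·y + 11/3 = 0 ∩ |FA|² = 617/36]
4. F_y = 1/3  [line -1·x + 6·y + 11/3 = 0 ∩ |FA|² = 617/36]
   → F = (17/3, 1/3)
5. D_x = 35/9  [line -11·x + -10·y + 395/9 = 0 ∩ |DA|² = 3329/324]
6. D_y = 1/9  [line -11·x + -10·y + 395/9 = 0 ∩ |DA|² = 3329/324]
   → D = (35/9, 1/9)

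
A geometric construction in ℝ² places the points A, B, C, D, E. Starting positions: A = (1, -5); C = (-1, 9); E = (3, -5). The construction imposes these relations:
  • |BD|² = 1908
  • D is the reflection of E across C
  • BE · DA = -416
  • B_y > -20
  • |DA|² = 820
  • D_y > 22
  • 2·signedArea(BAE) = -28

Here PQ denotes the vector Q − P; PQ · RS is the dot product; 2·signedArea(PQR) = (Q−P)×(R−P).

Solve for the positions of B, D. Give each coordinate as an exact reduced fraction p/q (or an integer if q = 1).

1. B_y = -19  [2·signedArea(BAE) = -28]
2. D_x = -5  [D is the reflection of E across C]
3. D_y = 23  [D is the reflection of E across C]
   → D = (-5, 23)
4. B_x = 7  [BE · DA = -416 ∩ 2·signedArea(BAE) = -28]
   → B = (7, -19)
5. B_y = -19  [BE · DA = -416 ∩ 2·signedArea(BAE) = -28]
   → B = (7, -19)

B = (7, -19)
D = (-5, 23)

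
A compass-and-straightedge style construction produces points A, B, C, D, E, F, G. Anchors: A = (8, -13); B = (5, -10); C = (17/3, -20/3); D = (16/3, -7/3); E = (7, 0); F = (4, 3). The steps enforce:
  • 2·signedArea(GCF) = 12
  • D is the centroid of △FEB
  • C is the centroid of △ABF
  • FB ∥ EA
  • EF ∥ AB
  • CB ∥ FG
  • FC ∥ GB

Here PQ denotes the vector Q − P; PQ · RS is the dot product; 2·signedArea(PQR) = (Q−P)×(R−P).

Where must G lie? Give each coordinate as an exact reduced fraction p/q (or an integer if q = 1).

G = (10/3, -1/3)

1. G_x = 10/3  [FC ∥ GB ∩ CB ∥ FG]
2. G_y = -1/3  [FC ∥ GB ∩ CB ∥ FG]
   → G = (10/3, -1/3)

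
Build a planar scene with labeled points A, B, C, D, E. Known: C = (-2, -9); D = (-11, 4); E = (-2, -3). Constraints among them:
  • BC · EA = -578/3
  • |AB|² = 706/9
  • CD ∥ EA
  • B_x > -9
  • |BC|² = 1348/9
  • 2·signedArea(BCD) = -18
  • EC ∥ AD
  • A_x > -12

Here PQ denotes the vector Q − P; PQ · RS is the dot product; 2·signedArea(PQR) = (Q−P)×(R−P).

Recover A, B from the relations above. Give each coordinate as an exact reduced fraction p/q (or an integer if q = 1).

A = (-11, 10)
B = (-8, 5/3)

1. A_x = -11  [EC ∥ AD ∩ CD ∥ EA]
2. A_y = 10  [EC ∥ AD ∩ CD ∥ EA]
   → A = (-11, 10)
3. B_x = -8  [BC · EA = -578/3 ∩ 2·signedArea(BCD) = -18]
4. B_y = 5/3  [BC · EA = -578/3 ∩ 2·signedArea(BCD) = -18]
   → B = (-8, 5/3)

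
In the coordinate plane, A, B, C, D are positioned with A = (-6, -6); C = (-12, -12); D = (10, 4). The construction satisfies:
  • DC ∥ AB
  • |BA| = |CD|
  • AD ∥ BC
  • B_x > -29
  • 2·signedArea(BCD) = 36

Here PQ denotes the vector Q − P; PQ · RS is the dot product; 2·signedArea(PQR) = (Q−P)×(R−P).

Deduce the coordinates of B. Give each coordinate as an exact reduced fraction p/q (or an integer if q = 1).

1. B_x = -28  [AD ∥ BC ∩ DC ∥ AB]
2. B_y = -22  [AD ∥ BC ∩ DC ∥ AB]
   → B = (-28, -22)

B = (-28, -22)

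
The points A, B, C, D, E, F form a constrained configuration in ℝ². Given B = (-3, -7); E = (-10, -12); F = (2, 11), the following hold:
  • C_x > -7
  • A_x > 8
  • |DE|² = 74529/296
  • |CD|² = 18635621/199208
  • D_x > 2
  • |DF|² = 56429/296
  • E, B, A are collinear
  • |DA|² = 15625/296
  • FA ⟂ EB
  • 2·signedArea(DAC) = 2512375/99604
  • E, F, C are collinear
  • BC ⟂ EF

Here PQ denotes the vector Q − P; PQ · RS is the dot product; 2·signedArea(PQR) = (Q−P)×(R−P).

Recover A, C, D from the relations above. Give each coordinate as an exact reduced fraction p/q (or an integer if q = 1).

A = (653/74, 107/74)
C = (-4342/673, -3499/673)
D = (431/148, -411/148)

1. A_x = 653/74  [E, B, A are collinear ∩ FA ⟂ EB]
2. A_y = 107/74  [E, B, A are collinear ∩ FA ⟂ EB]
   → A = (653/74, 107/74)
3. C_x = -4342/673  [E, F, C are collinear ∩ BC ⟂ EF]
4. C_y = -3499/673  [E, F, C are collinear ∩ BC ⟂ EF]
   → C = (-4342/673, -3499/673)
5. D_x = 431/148  [line 330937/49802·x + -760777/49802·y + -6152881/99604 = 0 ∩ |DE|² = 74529/296]
6. D_y = -411/148  [line 330937/49802·x + -760777/49802·y + -6152881/99604 = 0 ∩ |DE|² = 74529/296]
   → D = (431/148, -411/148)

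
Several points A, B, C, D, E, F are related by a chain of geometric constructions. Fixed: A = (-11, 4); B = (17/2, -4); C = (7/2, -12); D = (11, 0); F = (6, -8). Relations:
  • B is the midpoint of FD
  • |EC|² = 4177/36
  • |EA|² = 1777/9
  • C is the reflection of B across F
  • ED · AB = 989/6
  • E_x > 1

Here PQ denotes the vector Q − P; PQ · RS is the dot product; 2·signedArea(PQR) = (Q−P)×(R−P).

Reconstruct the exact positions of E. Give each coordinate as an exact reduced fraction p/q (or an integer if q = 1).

E = (2, -4/3)

1. E_x = 2  [line -39/2·x + 8·y + 149/3 = 0 ∩ |EA|² = 1777/9]
2. E_y = -4/3  [line -39/2·x + 8·y + 149/3 = 0 ∩ |EA|² = 1777/9]
   → E = (2, -4/3)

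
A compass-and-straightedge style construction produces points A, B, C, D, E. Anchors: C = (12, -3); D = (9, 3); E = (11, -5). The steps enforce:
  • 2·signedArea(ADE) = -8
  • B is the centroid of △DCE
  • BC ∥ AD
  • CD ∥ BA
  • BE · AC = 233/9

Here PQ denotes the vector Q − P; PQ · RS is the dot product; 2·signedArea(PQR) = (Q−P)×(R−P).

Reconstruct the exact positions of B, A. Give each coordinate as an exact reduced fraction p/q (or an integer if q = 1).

1. B_x = 32/3  [B is the centroid of △DCE]
2. B_y = -5/3  [B is the centroid of △DCE]
   → B = (32/3, -5/3)
3. A_x = 23/3  [BC ∥ AD ∩ CD ∥ BA]
4. A_y = 13/3  [BC ∥ AD ∩ CD ∥ BA]
   → A = (23/3, 13/3)

A = (23/3, 13/3)
B = (32/3, -5/3)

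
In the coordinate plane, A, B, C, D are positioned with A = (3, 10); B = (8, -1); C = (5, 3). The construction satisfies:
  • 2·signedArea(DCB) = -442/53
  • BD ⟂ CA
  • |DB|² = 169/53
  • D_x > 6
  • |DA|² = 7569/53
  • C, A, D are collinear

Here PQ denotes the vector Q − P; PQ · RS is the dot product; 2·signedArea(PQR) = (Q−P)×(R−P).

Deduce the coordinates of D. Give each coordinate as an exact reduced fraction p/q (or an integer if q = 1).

D = (333/53, -79/53)

1. D_x = 333/53  [C, A, D are collinear ∩ BD ⟂ CA]
2. D_y = -79/53  [C, A, D are collinear ∩ BD ⟂ CA]
   → D = (333/53, -79/53)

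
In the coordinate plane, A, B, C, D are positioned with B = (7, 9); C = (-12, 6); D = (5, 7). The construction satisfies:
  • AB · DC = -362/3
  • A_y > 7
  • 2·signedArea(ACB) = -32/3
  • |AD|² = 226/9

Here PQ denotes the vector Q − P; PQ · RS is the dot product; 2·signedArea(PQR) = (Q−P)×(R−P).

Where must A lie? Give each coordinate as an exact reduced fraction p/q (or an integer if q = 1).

1. A_x = 0  [2·signedArea(ACB) = -32/3 ∩ AB · DC = -362/3]
2. A_y = 22/3  [2·signedArea(ACB) = -32/3 ∩ AB · DC = -362/3]
   → A = (0, 22/3)

A = (0, 22/3)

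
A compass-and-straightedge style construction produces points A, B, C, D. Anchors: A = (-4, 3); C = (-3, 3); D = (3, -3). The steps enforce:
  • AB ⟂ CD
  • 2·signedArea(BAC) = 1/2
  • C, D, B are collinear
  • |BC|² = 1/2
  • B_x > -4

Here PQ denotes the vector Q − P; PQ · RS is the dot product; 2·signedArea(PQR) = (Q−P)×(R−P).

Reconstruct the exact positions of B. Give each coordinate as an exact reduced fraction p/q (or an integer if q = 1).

B = (-7/2, 7/2)

1. B_x = -7/2  [C, D, B are collinear ∩ AB ⟂ CD]
2. B_y = 7/2  [C, D, B are collinear ∩ AB ⟂ CD]
   → B = (-7/2, 7/2)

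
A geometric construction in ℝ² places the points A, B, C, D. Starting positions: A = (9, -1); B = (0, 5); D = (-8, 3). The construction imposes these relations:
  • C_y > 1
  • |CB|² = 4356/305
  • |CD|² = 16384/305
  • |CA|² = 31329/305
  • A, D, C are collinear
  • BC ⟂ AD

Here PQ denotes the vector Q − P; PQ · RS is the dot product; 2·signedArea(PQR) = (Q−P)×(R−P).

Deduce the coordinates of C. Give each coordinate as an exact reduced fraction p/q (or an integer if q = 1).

1. C_x = -264/305  [A, D, C are collinear ∩ BC ⟂ AD]
2. C_y = 403/305  [A, D, C are collinear ∩ BC ⟂ AD]
   → C = (-264/305, 403/305)

C = (-264/305, 403/305)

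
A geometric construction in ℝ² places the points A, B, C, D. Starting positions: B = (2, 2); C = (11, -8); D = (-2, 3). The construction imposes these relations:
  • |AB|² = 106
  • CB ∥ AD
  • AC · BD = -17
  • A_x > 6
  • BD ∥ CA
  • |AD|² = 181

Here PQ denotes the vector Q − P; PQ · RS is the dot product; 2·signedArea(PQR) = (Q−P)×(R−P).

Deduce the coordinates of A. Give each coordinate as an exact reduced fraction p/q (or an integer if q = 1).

1. A_x = 7  [CB ∥ AD ∩ BD ∥ CA]
2. A_y = -7  [CB ∥ AD ∩ BD ∥ CA]
   → A = (7, -7)

A = (7, -7)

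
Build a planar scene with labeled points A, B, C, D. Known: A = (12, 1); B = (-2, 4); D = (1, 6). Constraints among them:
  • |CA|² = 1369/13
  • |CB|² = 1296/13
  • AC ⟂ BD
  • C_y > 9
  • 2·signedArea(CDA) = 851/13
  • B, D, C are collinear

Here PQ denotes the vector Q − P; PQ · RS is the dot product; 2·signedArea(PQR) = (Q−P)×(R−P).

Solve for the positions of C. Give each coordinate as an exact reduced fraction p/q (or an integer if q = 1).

C = (82/13, 124/13)

1. C_x = 82/13  [B, D, C are collinear ∩ AC ⟂ BD]
2. C_y = 124/13  [B, D, C are collinear ∩ AC ⟂ BD]
   → C = (82/13, 124/13)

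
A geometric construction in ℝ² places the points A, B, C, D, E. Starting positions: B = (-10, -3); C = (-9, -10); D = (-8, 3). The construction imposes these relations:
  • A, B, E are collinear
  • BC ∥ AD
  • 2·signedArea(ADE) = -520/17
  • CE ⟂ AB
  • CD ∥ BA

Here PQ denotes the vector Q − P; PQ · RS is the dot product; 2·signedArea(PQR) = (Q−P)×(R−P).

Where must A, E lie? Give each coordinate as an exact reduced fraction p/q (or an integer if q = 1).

1. A_x = -9  [BC ∥ AD ∩ CD ∥ BA]
2. A_y = 10  [BC ∥ AD ∩ CD ∥ BA]
   → A = (-9, 10)
3. E_x = -179/17  [A, B, E are collinear ∩ CE ⟂ AB]
4. E_y = -168/17  [A, B, E are collinear ∩ CE ⟂ AB]
   → E = (-179/17, -168/17)

A = (-9, 10)
E = (-179/17, -168/17)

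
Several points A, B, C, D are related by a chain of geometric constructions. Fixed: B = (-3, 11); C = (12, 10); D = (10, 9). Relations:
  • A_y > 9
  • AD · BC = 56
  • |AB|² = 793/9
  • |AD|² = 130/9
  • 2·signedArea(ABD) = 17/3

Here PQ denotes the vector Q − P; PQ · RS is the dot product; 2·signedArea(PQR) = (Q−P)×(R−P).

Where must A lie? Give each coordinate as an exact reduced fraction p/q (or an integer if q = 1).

1. A_x = 19/3  [2·signedArea(ABD) = 17/3 ∩ AD · BC = 56]
2. A_y = 10  [2·signedArea(ABD) = 17/3 ∩ AD · BC = 56]
   → A = (19/3, 10)

A = (19/3, 10)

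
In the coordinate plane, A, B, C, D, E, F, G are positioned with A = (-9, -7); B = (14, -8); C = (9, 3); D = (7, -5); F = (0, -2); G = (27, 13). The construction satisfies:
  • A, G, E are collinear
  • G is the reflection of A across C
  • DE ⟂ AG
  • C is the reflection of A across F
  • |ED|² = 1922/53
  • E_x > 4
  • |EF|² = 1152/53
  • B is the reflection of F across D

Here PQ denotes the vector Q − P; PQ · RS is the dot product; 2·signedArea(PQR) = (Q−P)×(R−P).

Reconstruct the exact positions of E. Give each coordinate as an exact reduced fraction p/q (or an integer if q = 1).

E = (216/53, 14/53)

1. E_x = 216/53  [A, G, E are collinear ∩ DE ⟂ AG]
2. E_y = 14/53  [A, G, E are collinear ∩ DE ⟂ AG]
   → E = (216/53, 14/53)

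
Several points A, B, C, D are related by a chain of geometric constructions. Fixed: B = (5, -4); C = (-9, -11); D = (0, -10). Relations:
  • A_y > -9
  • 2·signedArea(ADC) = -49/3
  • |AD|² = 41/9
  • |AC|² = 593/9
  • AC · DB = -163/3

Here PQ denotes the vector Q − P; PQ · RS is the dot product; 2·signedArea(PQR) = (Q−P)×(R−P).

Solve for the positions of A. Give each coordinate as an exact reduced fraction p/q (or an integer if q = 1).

1. A_x = -4/3  [2·signedArea(ADC) = -49/3 ∩ AC · DB = -163/3]
2. A_y = -25/3  [2·signedArea(ADC) = -49/3 ∩ AC · DB = -163/3]
   → A = (-4/3, -25/3)

A = (-4/3, -25/3)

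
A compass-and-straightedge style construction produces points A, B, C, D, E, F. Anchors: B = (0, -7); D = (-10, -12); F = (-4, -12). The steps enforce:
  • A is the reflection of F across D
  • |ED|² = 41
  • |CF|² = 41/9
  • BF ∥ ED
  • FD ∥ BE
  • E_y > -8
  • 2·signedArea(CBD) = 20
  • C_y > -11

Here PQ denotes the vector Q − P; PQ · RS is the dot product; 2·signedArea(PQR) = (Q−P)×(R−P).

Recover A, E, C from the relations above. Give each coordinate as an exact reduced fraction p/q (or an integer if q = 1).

1. A_x = -16  [A is the reflection of F across D]
2. A_y = -12  [A is the reflection of F across D]
   → A = (-16, -12)
3. E_x = -6  [BF ∥ ED ∩ FD ∥ BE]
4. E_y = -7  [BF ∥ ED ∩ FD ∥ BE]
   → E = (-6, -7)
5. C_x = -8/3  [line 5·x + -10·y + -90 = 0 ∩ |CF|² = 41/9]
6. C_y = -31/3  [line 5·x + -10·y + -90 = 0 ∩ |CF|² = 41/9]
   → C = (-8/3, -31/3)

A = (-16, -12)
C = (-8/3, -31/3)
E = (-6, -7)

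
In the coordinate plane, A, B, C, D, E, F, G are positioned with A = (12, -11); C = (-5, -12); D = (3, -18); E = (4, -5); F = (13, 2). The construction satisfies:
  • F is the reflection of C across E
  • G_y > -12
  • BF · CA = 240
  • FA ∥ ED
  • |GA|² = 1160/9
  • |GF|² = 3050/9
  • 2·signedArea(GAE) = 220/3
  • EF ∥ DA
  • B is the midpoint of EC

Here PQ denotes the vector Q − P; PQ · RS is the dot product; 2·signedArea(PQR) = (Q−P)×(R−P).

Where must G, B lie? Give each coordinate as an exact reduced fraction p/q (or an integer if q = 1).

B = (-1/2, -17/2)
G = (2/3, -35/3)

1. G_x = 2/3  [line -6·x + -8·y + -268/3 = 0 ∩ |GF|² = 3050/9]
2. G_y = -35/3  [line -6·x + -8·y + -268/3 = 0 ∩ |GF|² = 3050/9]
   → G = (2/3, -35/3)
3. B_x = -1/2  [B is the midpoint of EC]
4. B_y = -17/2  [B is the midpoint of EC]
   → B = (-1/2, -17/2)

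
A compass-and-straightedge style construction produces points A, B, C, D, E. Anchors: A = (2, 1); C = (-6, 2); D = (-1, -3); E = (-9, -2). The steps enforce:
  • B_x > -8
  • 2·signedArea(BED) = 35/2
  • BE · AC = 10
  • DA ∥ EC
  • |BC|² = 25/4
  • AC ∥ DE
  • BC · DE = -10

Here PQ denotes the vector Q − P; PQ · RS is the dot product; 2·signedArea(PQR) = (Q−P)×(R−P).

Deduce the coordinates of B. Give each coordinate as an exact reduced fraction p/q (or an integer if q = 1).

B = (-15/2, 0)

1. B_x = -15/2  [2·signedArea(BED) = 35/2 ∩ BE · AC = 10]
2. B_y = 0  [2·signedArea(BED) = 35/2 ∩ BE · AC = 10]
   → B = (-15/2, 0)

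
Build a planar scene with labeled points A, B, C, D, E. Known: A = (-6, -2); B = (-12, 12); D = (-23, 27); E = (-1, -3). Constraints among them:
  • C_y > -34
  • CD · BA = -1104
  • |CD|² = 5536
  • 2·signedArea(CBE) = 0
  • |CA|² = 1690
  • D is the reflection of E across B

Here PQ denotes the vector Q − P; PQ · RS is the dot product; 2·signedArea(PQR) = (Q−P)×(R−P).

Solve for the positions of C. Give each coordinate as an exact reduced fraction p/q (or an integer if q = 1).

C = (21, -33)

1. C_x = 21  [2·signedArea(CBE) = 0 ∩ CD · BA = -1104]
2. C_y = -33  [2·signedArea(CBE) = 0 ∩ CD · BA = -1104]
   → C = (21, -33)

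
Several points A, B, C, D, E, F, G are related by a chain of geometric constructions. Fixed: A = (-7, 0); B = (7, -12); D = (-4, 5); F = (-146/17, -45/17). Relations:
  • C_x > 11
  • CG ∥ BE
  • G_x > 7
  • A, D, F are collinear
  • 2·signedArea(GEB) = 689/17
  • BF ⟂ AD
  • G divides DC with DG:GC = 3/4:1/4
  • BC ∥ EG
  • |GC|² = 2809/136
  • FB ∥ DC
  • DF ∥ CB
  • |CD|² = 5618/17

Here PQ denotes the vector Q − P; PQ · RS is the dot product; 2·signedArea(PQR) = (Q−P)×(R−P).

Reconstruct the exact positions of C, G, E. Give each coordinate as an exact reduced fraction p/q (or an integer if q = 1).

C = (197/17, -74/17)
E = (211/68, -657/68)
G = (523/68, -137/68)

1. C_x = 197/17  [DF ∥ CB ∩ FB ∥ DC]
2. C_y = -74/17  [DF ∥ CB ∩ FB ∥ DC]
   → C = (197/17, -74/17)
3. G_x = 523/68  [G divides DC with DG:GC = 3/4:1/4]
4. G_y = -137/68  [G divides DC with DG:GC = 3/4:1/4]
   → G = (523/68, -137/68)
5. E_x = 211/68  [BC ∥ EG ∩ CG ∥ BE]
6. E_y = -657/68  [BC ∥ EG ∩ CG ∥ BE]
   → E = (211/68, -657/68)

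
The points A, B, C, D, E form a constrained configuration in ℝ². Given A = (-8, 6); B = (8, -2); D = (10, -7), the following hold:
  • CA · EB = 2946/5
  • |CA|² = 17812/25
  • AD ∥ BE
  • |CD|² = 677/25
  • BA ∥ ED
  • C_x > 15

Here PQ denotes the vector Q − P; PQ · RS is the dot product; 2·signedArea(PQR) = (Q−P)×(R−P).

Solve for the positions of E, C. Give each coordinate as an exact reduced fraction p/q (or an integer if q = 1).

C = (76/5, -36/5)
E = (26, -15)

1. E_x = 26  [BA ∥ ED ∩ AD ∥ BE]
2. E_y = -15  [BA ∥ ED ∩ AD ∥ BE]
   → E = (26, -15)
3. C_x = 76/5  [line 18·x + -13·y + -1836/5 = 0 ∩ |CD|² = 677/25]
4. C_y = -36/5  [line 18·x + -13·y + -1836/5 = 0 ∩ |CD|² = 677/25]
   → C = (76/5, -36/5)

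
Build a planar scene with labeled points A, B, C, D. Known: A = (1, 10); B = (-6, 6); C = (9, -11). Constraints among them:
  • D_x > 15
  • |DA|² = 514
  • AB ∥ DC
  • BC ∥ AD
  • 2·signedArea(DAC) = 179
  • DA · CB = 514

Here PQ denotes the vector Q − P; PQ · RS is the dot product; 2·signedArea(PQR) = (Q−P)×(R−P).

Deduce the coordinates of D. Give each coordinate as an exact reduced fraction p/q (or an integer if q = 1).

1. D_x = 16  [AB ∥ DC ∩ BC ∥ AD]
2. D_y = -7  [AB ∥ DC ∩ BC ∥ AD]
   → D = (16, -7)

D = (16, -7)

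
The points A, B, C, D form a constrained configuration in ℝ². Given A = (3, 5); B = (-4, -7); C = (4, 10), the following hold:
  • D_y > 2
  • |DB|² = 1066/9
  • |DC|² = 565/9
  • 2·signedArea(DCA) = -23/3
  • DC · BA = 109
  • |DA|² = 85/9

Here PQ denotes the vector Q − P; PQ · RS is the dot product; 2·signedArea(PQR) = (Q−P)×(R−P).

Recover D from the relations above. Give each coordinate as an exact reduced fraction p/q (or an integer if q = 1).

1. D_x = 1  [2·signedArea(DCA) = -23/3 ∩ DC · BA = 109]
2. D_y = 8/3  [2·signedArea(DCA) = -23/3 ∩ DC · BA = 109]
   → D = (1, 8/3)

D = (1, 8/3)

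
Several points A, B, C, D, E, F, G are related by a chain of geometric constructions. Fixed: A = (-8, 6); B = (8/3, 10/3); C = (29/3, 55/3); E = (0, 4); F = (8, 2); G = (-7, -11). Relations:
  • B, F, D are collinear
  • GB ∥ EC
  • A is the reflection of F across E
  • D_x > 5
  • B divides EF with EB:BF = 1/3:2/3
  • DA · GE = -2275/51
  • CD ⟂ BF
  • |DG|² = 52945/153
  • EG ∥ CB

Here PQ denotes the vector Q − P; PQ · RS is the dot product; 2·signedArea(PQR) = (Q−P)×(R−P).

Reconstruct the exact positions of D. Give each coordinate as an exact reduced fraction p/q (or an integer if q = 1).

1. D_x = 292/51  [B, F, D are collinear ∩ CD ⟂ BF]
2. D_y = 131/51  [B, F, D are collinear ∩ CD ⟂ BF]
   → D = (292/51, 131/51)

D = (292/51, 131/51)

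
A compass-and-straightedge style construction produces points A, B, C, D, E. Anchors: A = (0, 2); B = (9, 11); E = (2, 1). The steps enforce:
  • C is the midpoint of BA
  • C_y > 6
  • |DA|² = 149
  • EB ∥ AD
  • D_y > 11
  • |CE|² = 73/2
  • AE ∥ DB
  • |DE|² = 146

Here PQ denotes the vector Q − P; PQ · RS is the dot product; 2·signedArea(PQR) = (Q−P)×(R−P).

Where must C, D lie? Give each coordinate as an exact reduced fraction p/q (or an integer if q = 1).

C = (9/2, 13/2)
D = (7, 12)

1. C_x = 9/2  [C is the midpoint of BA]
2. C_y = 13/2  [C is the midpoint of BA]
   → C = (9/2, 13/2)
3. D_x = 7  [AE ∥ DB ∩ EB ∥ AD]
4. D_y = 12  [AE ∥ DB ∩ EB ∥ AD]
   → D = (7, 12)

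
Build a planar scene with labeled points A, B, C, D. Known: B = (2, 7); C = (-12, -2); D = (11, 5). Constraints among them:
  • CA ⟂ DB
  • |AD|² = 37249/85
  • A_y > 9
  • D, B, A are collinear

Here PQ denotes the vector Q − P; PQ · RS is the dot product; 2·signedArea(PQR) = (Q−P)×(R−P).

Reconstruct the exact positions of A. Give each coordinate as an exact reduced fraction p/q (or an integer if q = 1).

1. A_x = -802/85  [D, B, A are collinear ∩ CA ⟂ DB]
2. A_y = 811/85  [D, B, A are collinear ∩ CA ⟂ DB]
   → A = (-802/85, 811/85)

A = (-802/85, 811/85)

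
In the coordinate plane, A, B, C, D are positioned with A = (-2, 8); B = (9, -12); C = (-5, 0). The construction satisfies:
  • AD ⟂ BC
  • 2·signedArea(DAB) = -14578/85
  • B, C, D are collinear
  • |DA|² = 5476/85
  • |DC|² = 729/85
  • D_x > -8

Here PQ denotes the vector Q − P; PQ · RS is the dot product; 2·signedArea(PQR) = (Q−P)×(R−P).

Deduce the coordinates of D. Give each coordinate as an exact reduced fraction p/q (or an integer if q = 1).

D = (-614/85, 162/85)

1. D_x = -614/85  [B, C, D are collinear ∩ AD ⟂ BC]
2. D_y = 162/85  [B, C, D are collinear ∩ AD ⟂ BC]
   → D = (-614/85, 162/85)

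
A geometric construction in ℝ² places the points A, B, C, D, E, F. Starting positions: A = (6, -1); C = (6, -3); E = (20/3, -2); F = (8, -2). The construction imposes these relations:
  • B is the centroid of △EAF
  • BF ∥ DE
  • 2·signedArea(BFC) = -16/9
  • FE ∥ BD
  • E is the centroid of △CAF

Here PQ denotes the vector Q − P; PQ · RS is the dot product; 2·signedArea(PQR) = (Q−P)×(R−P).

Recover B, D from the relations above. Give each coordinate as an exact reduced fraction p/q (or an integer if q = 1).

B = (62/9, -5/3)
D = (50/9, -5/3)

1. B_x = 62/9  [B is the centroid of △EAF]
2. B_y = -5/3  [B is the centroid of △EAF]
   → B = (62/9, -5/3)
3. D_x = 50/9  [BF ∥ DE ∩ FE ∥ BD]
4. D_y = -5/3  [BF ∥ DE ∩ FE ∥ BD]
   → D = (50/9, -5/3)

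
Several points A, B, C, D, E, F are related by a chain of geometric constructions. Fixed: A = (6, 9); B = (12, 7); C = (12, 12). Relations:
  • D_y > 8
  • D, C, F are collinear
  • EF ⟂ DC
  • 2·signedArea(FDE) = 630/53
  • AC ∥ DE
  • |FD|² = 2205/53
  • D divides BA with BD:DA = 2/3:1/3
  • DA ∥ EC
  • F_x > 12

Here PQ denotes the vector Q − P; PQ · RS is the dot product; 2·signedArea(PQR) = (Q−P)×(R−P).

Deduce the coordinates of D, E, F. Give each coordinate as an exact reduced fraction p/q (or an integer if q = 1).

D = (8, 25/3)
E = (14, 34/3)
F = (676/53, 2018/159)

1. D_x = 8  [D divides BA with BD:DA = 2/3:1/3]
2. D_y = 25/3  [D divides BA with BD:DA = 2/3:1/3]
   → D = (8, 25/3)
3. E_x = 14  [DA ∥ EC ∩ AC ∥ DE]
4. E_y = 34/3  [DA ∥ EC ∩ AC ∥ DE]
   → E = (14, 34/3)
5. F_x = 676/53  [D, C, F are collinear ∩ EF ⟂ DC]
6. F_y = 2018/159  [D, C, F are collinear ∩ EF ⟂ DC]
   → F = (676/53, 2018/159)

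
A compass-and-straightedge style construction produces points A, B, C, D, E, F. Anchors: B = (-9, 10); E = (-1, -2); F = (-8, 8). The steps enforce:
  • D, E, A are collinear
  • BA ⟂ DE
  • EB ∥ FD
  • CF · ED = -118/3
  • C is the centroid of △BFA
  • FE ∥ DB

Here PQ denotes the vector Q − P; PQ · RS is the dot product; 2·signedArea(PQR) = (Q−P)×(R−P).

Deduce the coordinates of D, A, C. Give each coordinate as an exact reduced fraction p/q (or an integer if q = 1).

A = (-6469/709, 7030/709)
C = (-6174/709, 19792/2127)
D = (-16, 20)

1. D_x = -16  [FE ∥ DB ∩ EB ∥ FD]
2. D_y = 20  [FE ∥ DB ∩ EB ∥ FD]
   → D = (-16, 20)
3. A_x = -6469/709  [D, E, A are collinear ∩ BA ⟂ DE]
4. A_y = 7030/709  [D, E, A are collinear ∩ BA ⟂ DE]
   → A = (-6469/709, 7030/709)
5. C_x = -6174/709  [C is the centroid of △BFA]
6. C_y = 19792/2127  [C is the centroid of △BFA]
   → C = (-6174/709, 19792/2127)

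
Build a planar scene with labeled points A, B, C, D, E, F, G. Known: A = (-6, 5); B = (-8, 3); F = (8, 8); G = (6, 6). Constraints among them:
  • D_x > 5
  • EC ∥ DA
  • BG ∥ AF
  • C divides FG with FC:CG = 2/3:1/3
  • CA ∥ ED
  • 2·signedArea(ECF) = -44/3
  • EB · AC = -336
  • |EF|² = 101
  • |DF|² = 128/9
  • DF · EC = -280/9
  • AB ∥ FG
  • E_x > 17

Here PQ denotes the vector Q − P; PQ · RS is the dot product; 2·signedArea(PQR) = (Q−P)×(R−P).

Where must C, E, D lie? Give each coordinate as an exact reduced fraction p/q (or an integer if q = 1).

C = (20/3, 20/3)
D = (16/3, 16/3)
E = (18, 7)

1. C_x = 20/3  [C divides FG with FC:CG = 2/3:1/3]
2. C_y = 20/3  [C divides FG with FC:CG = 2/3:1/3]
   → C = (20/3, 20/3)
3. E_x = 18  [2·signedArea(ECF) = -44/3 ∩ EB · AC = -336]
4. E_y = 7  [2·signedArea(ECF) = -44/3 ∩ EB · AC = -336]
   → E = (18, 7)
5. D_x = 16/3  [EC ∥ DA ∩ CA ∥ ED]
6. D_y = 16/3  [EC ∥ DA ∩ CA ∥ ED]
   → D = (16/3, 16/3)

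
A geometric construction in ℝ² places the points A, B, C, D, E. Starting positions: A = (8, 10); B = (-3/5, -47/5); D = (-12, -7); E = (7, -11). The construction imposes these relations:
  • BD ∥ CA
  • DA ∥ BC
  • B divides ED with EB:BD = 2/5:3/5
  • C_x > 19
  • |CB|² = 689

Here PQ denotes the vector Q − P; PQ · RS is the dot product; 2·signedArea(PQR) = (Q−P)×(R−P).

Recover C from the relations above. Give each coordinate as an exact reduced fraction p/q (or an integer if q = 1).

C = (97/5, 38/5)

1. C_x = 97/5  [BD ∥ CA ∩ DA ∥ BC]
2. C_y = 38/5  [BD ∥ CA ∩ DA ∥ BC]
   → C = (97/5, 38/5)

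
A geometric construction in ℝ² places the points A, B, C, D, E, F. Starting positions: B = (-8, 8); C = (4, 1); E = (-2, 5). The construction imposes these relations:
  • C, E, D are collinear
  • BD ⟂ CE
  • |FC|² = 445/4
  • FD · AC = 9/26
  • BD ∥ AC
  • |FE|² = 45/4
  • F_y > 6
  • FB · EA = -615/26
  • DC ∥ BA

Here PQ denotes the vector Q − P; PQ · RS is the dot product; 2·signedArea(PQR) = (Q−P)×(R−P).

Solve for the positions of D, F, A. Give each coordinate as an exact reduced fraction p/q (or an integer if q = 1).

1. D_x = -98/13  [C, E, D are collinear ∩ BD ⟂ CE]
2. D_y = 113/13  [C, E, D are collinear ∩ BD ⟂ CE]
   → D = (-98/13, 113/13)
3. A_x = 46/13  [BD ∥ AC ∩ DC ∥ BA]
4. A_y = 4/13  [BD ∥ AC ∩ DC ∥ BA]
   → A = (46/13, 4/13)
5. F_x = -5  [FB · EA = -615/26 ∩ FD · AC = 9/26]
6. F_y = 13/2  [FB · EA = -615/26 ∩ FD · AC = 9/26]
   → F = (-5, 13/2)

A = (46/13, 4/13)
D = (-98/13, 113/13)
F = (-5, 13/2)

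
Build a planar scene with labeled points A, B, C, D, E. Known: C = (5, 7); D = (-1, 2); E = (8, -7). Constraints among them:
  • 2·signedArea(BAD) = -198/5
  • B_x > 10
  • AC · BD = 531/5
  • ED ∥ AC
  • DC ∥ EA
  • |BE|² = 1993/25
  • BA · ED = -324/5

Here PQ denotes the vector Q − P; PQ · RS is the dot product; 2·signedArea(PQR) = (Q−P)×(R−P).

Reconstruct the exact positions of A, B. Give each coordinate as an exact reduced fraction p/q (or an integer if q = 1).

1. A_x = 14  [ED ∥ AC ∩ DC ∥ EA]
2. A_y = -2  [ED ∥ AC ∩ DC ∥ EA]
   → A = (14, -2)
3. B_x = 52/5  [2·signedArea(BAD) = -198/5 ∩ BA · ED = -324/5]
4. B_y = 8/5  [2·signedArea(BAD) = -198/5 ∩ BA · ED = -324/5]
   → B = (52/5, 8/5)

A = (14, -2)
B = (52/5, 8/5)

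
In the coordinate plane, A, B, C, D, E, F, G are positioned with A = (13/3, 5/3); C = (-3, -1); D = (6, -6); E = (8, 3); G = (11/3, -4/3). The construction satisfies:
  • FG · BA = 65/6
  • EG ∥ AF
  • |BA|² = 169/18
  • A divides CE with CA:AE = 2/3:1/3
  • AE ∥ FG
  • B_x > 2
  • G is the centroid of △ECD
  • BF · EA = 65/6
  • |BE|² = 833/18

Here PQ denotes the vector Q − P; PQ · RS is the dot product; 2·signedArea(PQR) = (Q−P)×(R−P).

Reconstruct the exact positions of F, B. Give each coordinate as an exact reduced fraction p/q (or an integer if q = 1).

B = (13/6, -1/2)
F = (0, -8/3)

1. F_x = 0  [AE ∥ FG ∩ EG ∥ AF]
2. F_y = -8/3  [AE ∥ FG ∩ EG ∥ AF]
   → F = (0, -8/3)
3. B_x = 13/6  [line 11/3·x + 4/3·y + -131/18 = 0 ∩ |BE|² = 833/18]
4. B_y = -1/2  [line 11/3·x + 4/3·y + -131/18 = 0 ∩ |BE|² = 833/18]
   → B = (13/6, -1/2)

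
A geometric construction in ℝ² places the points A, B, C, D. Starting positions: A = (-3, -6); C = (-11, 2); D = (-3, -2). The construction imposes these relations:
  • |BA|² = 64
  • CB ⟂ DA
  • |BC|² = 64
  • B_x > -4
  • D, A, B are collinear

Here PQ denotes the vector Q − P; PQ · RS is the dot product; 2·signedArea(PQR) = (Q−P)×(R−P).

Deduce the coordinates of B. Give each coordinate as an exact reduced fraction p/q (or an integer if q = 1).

B = (-3, 2)

1. B_x = -3  [D, A, B are collinear ∩ CB ⟂ DA]
2. B_y = 2  [D, A, B are collinear ∩ CB ⟂ DA]
   → B = (-3, 2)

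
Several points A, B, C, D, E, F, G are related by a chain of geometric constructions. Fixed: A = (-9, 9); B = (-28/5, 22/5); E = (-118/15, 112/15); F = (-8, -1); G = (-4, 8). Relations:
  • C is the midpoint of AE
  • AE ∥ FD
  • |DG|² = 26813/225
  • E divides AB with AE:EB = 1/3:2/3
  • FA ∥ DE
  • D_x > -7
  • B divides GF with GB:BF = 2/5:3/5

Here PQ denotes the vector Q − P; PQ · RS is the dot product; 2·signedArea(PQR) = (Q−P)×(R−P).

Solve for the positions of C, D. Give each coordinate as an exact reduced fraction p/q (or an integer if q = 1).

C = (-253/30, 247/30)
D = (-103/15, -38/15)

1. C_x = -253/30  [C is the midpoint of AE]
2. C_y = 247/30  [C is the midpoint of AE]
   → C = (-253/30, 247/30)
3. D_x = -103/15  [FA ∥ DE ∩ AE ∥ FD]
4. D_y = -38/15  [FA ∥ DE ∩ AE ∥ FD]
   → D = (-103/15, -38/15)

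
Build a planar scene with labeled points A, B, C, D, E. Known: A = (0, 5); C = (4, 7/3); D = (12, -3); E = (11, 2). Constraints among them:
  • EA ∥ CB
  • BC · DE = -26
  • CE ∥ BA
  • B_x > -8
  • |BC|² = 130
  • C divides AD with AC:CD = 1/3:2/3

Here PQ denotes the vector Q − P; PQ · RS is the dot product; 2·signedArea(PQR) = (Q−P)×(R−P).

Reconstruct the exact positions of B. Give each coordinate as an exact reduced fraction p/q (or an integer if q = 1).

B = (-7, 16/3)

1. B_x = -7  [CE ∥ BA ∩ EA ∥ CB]
2. B_y = 16/3  [CE ∥ BA ∩ EA ∥ CB]
   → B = (-7, 16/3)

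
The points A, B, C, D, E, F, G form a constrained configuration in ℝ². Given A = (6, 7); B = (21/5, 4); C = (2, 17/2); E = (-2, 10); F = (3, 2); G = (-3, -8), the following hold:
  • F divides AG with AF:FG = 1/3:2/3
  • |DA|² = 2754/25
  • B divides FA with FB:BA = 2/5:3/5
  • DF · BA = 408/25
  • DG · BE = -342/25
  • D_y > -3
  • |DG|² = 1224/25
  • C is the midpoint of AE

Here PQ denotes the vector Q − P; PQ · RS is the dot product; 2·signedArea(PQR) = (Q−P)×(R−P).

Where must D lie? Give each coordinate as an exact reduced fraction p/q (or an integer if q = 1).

1. D_x = 3/5  [DG · BE = -342/25 ∩ DF · BA = 408/25]
2. D_y = -2  [DG · BE = -342/25 ∩ DF · BA = 408/25]
   → D = (3/5, -2)

D = (3/5, -2)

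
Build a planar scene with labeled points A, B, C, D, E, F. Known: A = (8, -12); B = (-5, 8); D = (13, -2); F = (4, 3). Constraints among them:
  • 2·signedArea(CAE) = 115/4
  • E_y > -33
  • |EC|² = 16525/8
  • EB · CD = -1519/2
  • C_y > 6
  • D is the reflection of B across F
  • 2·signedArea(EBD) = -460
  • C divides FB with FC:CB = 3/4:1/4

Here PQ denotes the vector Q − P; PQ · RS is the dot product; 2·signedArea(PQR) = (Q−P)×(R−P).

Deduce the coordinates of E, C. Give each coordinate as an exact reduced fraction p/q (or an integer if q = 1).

1. C_x = -11/4  [C divides FB with FC:CB = 3/4:1/4]
2. C_y = 27/4  [C divides FB with FC:CB = 3/4:1/4]
   → C = (-11/4, 27/4)
3. E_x = 21  [2·signedArea(EBD) = -460 ∩ EB · CD = -1519/2]
4. E_y = -32  [2·signedArea(EBD) = -460 ∩ EB · CD = -1519/2]
   → E = (21, -32)

C = (-11/4, 27/4)
E = (21, -32)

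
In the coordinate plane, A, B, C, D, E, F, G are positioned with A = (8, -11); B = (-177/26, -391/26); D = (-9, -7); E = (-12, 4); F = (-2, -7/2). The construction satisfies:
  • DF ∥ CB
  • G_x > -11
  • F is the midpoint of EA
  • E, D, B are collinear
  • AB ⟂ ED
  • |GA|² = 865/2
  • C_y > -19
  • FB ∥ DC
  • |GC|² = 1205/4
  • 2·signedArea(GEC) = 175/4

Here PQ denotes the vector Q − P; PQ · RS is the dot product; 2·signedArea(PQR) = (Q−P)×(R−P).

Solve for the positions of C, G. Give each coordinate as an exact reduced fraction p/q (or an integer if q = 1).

C = (-359/26, -241/13)
G = (-21/2, -3/2)

1. C_x = -359/26  [DF ∥ CB ∩ FB ∥ DC]
2. C_y = -241/13  [DF ∥ CB ∩ FB ∥ DC]
   → C = (-359/26, -241/13)
3. G_x = -21/2  [line 293/13·x + -47/26·y + 12165/52 = 0 ∩ |GA|² = 865/2]
4. G_y = -3/2  [line 293/13·x + -47/26·y + 12165/52 = 0 ∩ |GA|² = 865/2]
   → G = (-21/2, -3/2)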